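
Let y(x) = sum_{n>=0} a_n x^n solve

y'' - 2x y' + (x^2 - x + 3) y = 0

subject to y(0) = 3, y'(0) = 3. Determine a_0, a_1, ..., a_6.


Ansatz: y(x) = sum_{n>=0} a_n x^n, so y'(x) = sum_{n>=1} n a_n x^(n-1) and y''(x) = sum_{n>=2} n(n-1) a_n x^(n-2).
Substitute into P(x) y'' + Q(x) y' + R(x) y = 0 with P(x) = 1, Q(x) = -2x, R(x) = x^2 - x + 3, and match powers of x.
Initial conditions: a_0 = 3, a_1 = 3.
Setting the coefficient of each power of x to zero and solving order by order (substituting the coefficients already found):
  x^0: 2 a_2 + 3 a_0 = 0  ->  2 a_2 = -3 a_0 = -9  ->  a_2 = -9/2
  x^1: 6 a_3 + a_1 - a_0 = 0  ->  6 a_3 = -a_1 + a_0 = 0  ->  a_3 = 0
  x^2: 12 a_4 - a_2 - a_1 + a_0 = 0  ->  12 a_4 = a_2 + a_1 - a_0 = -9/2  ->  a_4 = -3/8
  x^3: 20 a_5 - 3 a_3 - a_2 + a_1 = 0  ->  20 a_5 = 3 a_3 + a_2 - a_1 = -15/2  ->  a_5 = -3/8
  x^4: 30 a_6 - 5 a_4 - a_3 + a_2 = 0  ->  30 a_6 = 5 a_4 + a_3 - a_2 = 21/8  ->  a_6 = 7/80
Truncated series: y(x) = 3 + 3 x - (9/2) x^2 - (3/8) x^4 - (3/8) x^5 + (7/80) x^6 + O(x^7).

a_0 = 3; a_1 = 3; a_2 = -9/2; a_3 = 0; a_4 = -3/8; a_5 = -3/8; a_6 = 7/80


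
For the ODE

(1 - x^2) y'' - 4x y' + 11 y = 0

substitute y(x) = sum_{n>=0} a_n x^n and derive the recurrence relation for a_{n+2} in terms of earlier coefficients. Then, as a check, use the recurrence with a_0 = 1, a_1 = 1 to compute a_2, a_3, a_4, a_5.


Substitute y = sum_n a_n x^n.
(1 - 1 x^2) y'' contributes (n+2)(n+1) a_{n+2} - n(n-1) a_n at x^n.
-4 x y'(x) contributes -4 n a_n at x^n.
11 y(x) contributes 11 a_n at x^n.
Matching x^n: (n+2)(n+1) a_{n+2} + (-n(n-1) - 4 n + 11) a_n = 0.
Thus a_{n+2} = (n(n-1) + 4 n - 11) / ((n+1)(n+2)) * a_n.

Check with a_0 = 1, a_1 = 1 (apply the recurrence for n = 0, 1, 2, 3): a_0 = 1, a_1 = 1, a_2 = -11/2, a_3 = -7/6, a_4 = 11/24, a_5 = -49/120.

a_(n+2) = (n(n-1) + 4 n - 11) / ((n+1)(n+2)) * a_n; check: a_0 = 1, a_1 = 1, a_2 = -11/2, a_3 = -7/6, a_4 = 11/24, a_5 = -49/120


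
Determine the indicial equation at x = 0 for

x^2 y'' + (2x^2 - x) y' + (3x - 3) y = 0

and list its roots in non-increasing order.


Divide by x^2 to reach normal form y'' + P_1(x) y' + P_2(x) y = 0 with P_1(x) = 2 - 1/x and P_2(x) = 3/x - 3/x^2.
x = 0 is a singular point because the y'-coefficient 2 - 1/x has a pole at x = 0 and the y-coefficient 3/x - 3/x^2 has a pole at x = 0.
It is a regular singular point because x P_1(x) = p(x) = 2x - 1 and x^2 P_2(x) = q(x) = 3x - 3 are polynomials, hence analytic at x = 0.
p(0) = -1,  q(0) = -3.
Indicial equation: r(r-1) + p(0) r + q(0) = 0, i.e. r^2 + (p(0) - 1) r + q(0) = 0, i.e. r^2 - 2 r - 3 = 0.
Discriminant: (-2)^2 - 4(-3) = 16, so r = (2 ± 4)/2.
Solving: r_1 = 3, r_2 = -1.

indicial: r^2 - 2 r - 3 = 0; roots r_1 = 3, r_2 = -1


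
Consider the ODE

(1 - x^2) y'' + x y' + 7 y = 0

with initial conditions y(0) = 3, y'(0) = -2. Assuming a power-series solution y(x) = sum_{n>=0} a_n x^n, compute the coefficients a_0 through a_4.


Ansatz: y(x) = sum_{n>=0} a_n x^n, so y'(x) = sum_{n>=1} n a_n x^(n-1) and y''(x) = sum_{n>=2} n(n-1) a_n x^(n-2).
Substitute into P(x) y'' + Q(x) y' + R(x) y = 0 with P(x) = 1 - x^2, Q(x) = x, R(x) = 7, and match powers of x.
Initial conditions: a_0 = 3, a_1 = -2.
Setting the coefficient of each power of x to zero and solving order by order (substituting the coefficients already found):
  x^0: 2 a_2 + 7 a_0 = 0  ->  2 a_2 = -7 a_0 = -21  ->  a_2 = -21/2
  x^1: 6 a_3 + 8 a_1 = 0  ->  6 a_3 = -8 a_1 = 16  ->  a_3 = 8/3
  x^2: 12 a_4 + 7 a_2 = 0  ->  12 a_4 = -7 a_2 = 147/2  ->  a_4 = 49/8
Truncated series: y(x) = 3 - 2 x - (21/2) x^2 + (8/3) x^3 + (49/8) x^4 + O(x^5).

a_0 = 3; a_1 = -2; a_2 = -21/2; a_3 = 8/3; a_4 = 49/8


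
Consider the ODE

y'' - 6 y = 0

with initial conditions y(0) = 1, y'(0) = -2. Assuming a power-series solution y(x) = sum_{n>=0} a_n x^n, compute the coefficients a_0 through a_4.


Ansatz: y(x) = sum_{n>=0} a_n x^n, so y'(x) = sum_{n>=1} n a_n x^(n-1) and y''(x) = sum_{n>=2} n(n-1) a_n x^(n-2).
Substitute into P(x) y'' + Q(x) y' + R(x) y = 0 with P(x) = 1, Q(x) = 0, R(x) = -6, and match powers of x.
Initial conditions: a_0 = 1, a_1 = -2.
Setting the coefficient of each power of x to zero and solving order by order (substituting the coefficients already found):
  x^0: 2 a_2 - 6 a_0 = 0  ->  2 a_2 = 6 a_0 = 6  ->  a_2 = 3
  x^1: 6 a_3 - 6 a_1 = 0  ->  6 a_3 = 6 a_1 = -12  ->  a_3 = -2
  x^2: 12 a_4 - 6 a_2 = 0  ->  12 a_4 = 6 a_2 = 18  ->  a_4 = 3/2
Truncated series: y(x) = 1 - 2 x + 3 x^2 - 2 x^3 + (3/2) x^4 + O(x^5).

a_0 = 1; a_1 = -2; a_2 = 3; a_3 = -2; a_4 = 3/2


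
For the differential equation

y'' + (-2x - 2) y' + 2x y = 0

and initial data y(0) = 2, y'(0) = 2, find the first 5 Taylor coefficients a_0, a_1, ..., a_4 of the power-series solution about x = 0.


Ansatz: y(x) = sum_{n>=0} a_n x^n, so y'(x) = sum_{n>=1} n a_n x^(n-1) and y''(x) = sum_{n>=2} n(n-1) a_n x^(n-2).
Substitute into P(x) y'' + Q(x) y' + R(x) y = 0 with P(x) = 1, Q(x) = -2x - 2, R(x) = 2x, and match powers of x.
Initial conditions: a_0 = 2, a_1 = 2.
Setting the coefficient of each power of x to zero and solving order by order (substituting the coefficients already found):
  x^0: 2 a_2 - 2 a_1 = 0  ->  2 a_2 = 2 a_1 = 4  ->  a_2 = 2
  x^1: 6 a_3 - 4 a_2 - 2 a_1 + 2 a_0 = 0  ->  6 a_3 = 4 a_2 + 2 a_1 - 2 a_0 = 8  ->  a_3 = 4/3
  x^2: 12 a_4 - 6 a_3 - 4 a_2 + 2 a_1 = 0  ->  12 a_4 = 6 a_3 + 4 a_2 - 2 a_1 = 12  ->  a_4 = 1
Truncated series: y(x) = 2 + 2 x + 2 x^2 + (4/3) x^3 + x^4 + O(x^5).

a_0 = 2; a_1 = 2; a_2 = 2; a_3 = 4/3; a_4 = 1


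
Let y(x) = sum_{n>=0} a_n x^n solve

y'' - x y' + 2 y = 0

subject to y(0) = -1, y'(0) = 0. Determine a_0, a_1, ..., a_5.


Ansatz: y(x) = sum_{n>=0} a_n x^n, so y'(x) = sum_{n>=1} n a_n x^(n-1) and y''(x) = sum_{n>=2} n(n-1) a_n x^(n-2).
Substitute into P(x) y'' + Q(x) y' + R(x) y = 0 with P(x) = 1, Q(x) = -x, R(x) = 2, and match powers of x.
Initial conditions: a_0 = -1, a_1 = 0.
Setting the coefficient of each power of x to zero and solving order by order (substituting the coefficients already found):
  x^0: 2 a_2 + 2 a_0 = 0  ->  2 a_2 = -2 a_0 = 2  ->  a_2 = 1
  x^1: 6 a_3 + a_1 = 0  ->  6 a_3 = -a_1 = 0  ->  a_3 = 0
  x^2: 12 a_4 = 0  ->  a_4 = 0
  x^3: 20 a_5 - a_3 = 0  ->  20 a_5 = a_3 = 0  ->  a_5 = 0
Truncated series: y(x) = -1 + x^2 + O(x^6).

a_0 = -1; a_1 = 0; a_2 = 1; a_3 = 0; a_4 = 0; a_5 = 0


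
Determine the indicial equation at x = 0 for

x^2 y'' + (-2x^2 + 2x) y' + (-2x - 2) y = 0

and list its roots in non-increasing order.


Divide by x^2 to reach normal form y'' + P_1(x) y' + P_2(x) y = 0 with P_1(x) = -2 + 2/x and P_2(x) = -2/x - 2/x^2.
x = 0 is a singular point because the y'-coefficient -2 + 2/x has a pole at x = 0 and the y-coefficient -2/x - 2/x^2 has a pole at x = 0.
It is a regular singular point because x P_1(x) = p(x) = 2 - 2x and x^2 P_2(x) = q(x) = -2x - 2 are polynomials, hence analytic at x = 0.
p(0) = 2,  q(0) = -2.
Indicial equation: r(r-1) + p(0) r + q(0) = 0, i.e. r^2 + (p(0) - 1) r + q(0) = 0, i.e. r^2 + 1 r - 2 = 0.
Discriminant: (1)^2 - 4(-2) = 9, so r = (-1 ± 3)/2.
Solving: r_1 = 1, r_2 = -2.

indicial: r^2 + 1 r - 2 = 0; roots r_1 = 1, r_2 = -2


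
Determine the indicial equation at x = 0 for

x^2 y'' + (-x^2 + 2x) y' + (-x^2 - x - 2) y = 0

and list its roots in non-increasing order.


Divide by x^2 to reach normal form y'' + P_1(x) y' + P_2(x) y = 0 with P_1(x) = -1 + 2/x and P_2(x) = -1 - 1/x - 2/x^2.
x = 0 is a singular point because the y'-coefficient -1 + 2/x has a pole at x = 0 and the y-coefficient -1 - 1/x - 2/x^2 has a pole at x = 0.
It is a regular singular point because x P_1(x) = p(x) = 2 - x and x^2 P_2(x) = q(x) = -x^2 - x - 2 are polynomials, hence analytic at x = 0.
p(0) = 2,  q(0) = -2.
Indicial equation: r(r-1) + p(0) r + q(0) = 0, i.e. r^2 + (p(0) - 1) r + q(0) = 0, i.e. r^2 + 1 r - 2 = 0.
Discriminant: (1)^2 - 4(-2) = 9, so r = (-1 ± 3)/2.
Solving: r_1 = 1, r_2 = -2.

indicial: r^2 + 1 r - 2 = 0; roots r_1 = 1, r_2 = -2


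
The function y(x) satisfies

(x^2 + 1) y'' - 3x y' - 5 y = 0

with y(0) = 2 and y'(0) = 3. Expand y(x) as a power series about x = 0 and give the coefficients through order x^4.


Ansatz: y(x) = sum_{n>=0} a_n x^n, so y'(x) = sum_{n>=1} n a_n x^(n-1) and y''(x) = sum_{n>=2} n(n-1) a_n x^(n-2).
Substitute into P(x) y'' + Q(x) y' + R(x) y = 0 with P(x) = x^2 + 1, Q(x) = -3x, R(x) = -5, and match powers of x.
Initial conditions: a_0 = 2, a_1 = 3.
Setting the coefficient of each power of x to zero and solving order by order (substituting the coefficients already found):
  x^0: 2 a_2 - 5 a_0 = 0  ->  2 a_2 = 5 a_0 = 10  ->  a_2 = 5
  x^1: 6 a_3 - 8 a_1 = 0  ->  6 a_3 = 8 a_1 = 24  ->  a_3 = 4
  x^2: 12 a_4 - 9 a_2 = 0  ->  12 a_4 = 9 a_2 = 45  ->  a_4 = 15/4
Truncated series: y(x) = 2 + 3 x + 5 x^2 + 4 x^3 + (15/4) x^4 + O(x^5).

a_0 = 2; a_1 = 3; a_2 = 5; a_3 = 4; a_4 = 15/4


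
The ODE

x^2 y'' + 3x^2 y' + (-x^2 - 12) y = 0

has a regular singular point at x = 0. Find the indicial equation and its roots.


Divide by x^2 to reach normal form y'' + P_1(x) y' + P_2(x) y = 0 with P_1(x) = 3 and P_2(x) = -1 - 12/x^2.
x = 0 is a singular point because the y-coefficient -1 - 12/x^2 has a pole at x = 0.
It is a regular singular point because x P_1(x) = p(x) = 3x and x^2 P_2(x) = q(x) = -x^2 - 12 are polynomials, hence analytic at x = 0.
p(0) = 0,  q(0) = -12.
Indicial equation: r(r-1) + p(0) r + q(0) = 0, i.e. r^2 + (p(0) - 1) r + q(0) = 0, i.e. r^2 - 1 r - 12 = 0.
Discriminant: (-1)^2 - 4(-12) = 49, so r = (1 ± 7)/2.
Solving: r_1 = 4, r_2 = -3.

indicial: r^2 - 1 r - 12 = 0; roots r_1 = 4, r_2 = -3


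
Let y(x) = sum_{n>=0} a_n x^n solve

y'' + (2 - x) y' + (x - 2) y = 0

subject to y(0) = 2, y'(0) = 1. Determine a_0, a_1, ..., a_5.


Ansatz: y(x) = sum_{n>=0} a_n x^n, so y'(x) = sum_{n>=1} n a_n x^(n-1) and y''(x) = sum_{n>=2} n(n-1) a_n x^(n-2).
Substitute into P(x) y'' + Q(x) y' + R(x) y = 0 with P(x) = 1, Q(x) = 2 - x, R(x) = x - 2, and match powers of x.
Initial conditions: a_0 = 2, a_1 = 1.
Setting the coefficient of each power of x to zero and solving order by order (substituting the coefficients already found):
  x^0: 2 a_2 + 2 a_1 - 2 a_0 = 0  ->  2 a_2 = -2 a_1 + 2 a_0 = 2  ->  a_2 = 1
  x^1: 6 a_3 + 4 a_2 - 3 a_1 + a_0 = 0  ->  6 a_3 = -4 a_2 + 3 a_1 - a_0 = -3  ->  a_3 = -1/2
  x^2: 12 a_4 + 6 a_3 - 4 a_2 + a_1 = 0  ->  12 a_4 = -6 a_3 + 4 a_2 - a_1 = 6  ->  a_4 = 1/2
  x^3: 20 a_5 + 8 a_4 - 5 a_3 + a_2 = 0  ->  20 a_5 = -8 a_4 + 5 a_3 - a_2 = -15/2  ->  a_5 = -3/8
Truncated series: y(x) = 2 + x + x^2 - (1/2) x^3 + (1/2) x^4 - (3/8) x^5 + O(x^6).

a_0 = 2; a_1 = 1; a_2 = 1; a_3 = -1/2; a_4 = 1/2; a_5 = -3/8


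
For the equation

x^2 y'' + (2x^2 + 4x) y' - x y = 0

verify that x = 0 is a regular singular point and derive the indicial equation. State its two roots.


Divide by x^2 to reach normal form y'' + P_1(x) y' + P_2(x) y = 0 with P_1(x) = 2 + 4/x and P_2(x) = -1/x.
x = 0 is a singular point because the y'-coefficient 2 + 4/x has a pole at x = 0 and the y-coefficient -1/x has a pole at x = 0.
It is a regular singular point because x P_1(x) = p(x) = 2x + 4 and x^2 P_2(x) = q(x) = -x are polynomials, hence analytic at x = 0.
p(0) = 4,  q(0) = 0.
Indicial equation: r(r-1) + p(0) r + q(0) = 0, i.e. r^2 + (p(0) - 1) r + q(0) = 0, i.e. r^2 + 3 r = 0.
Discriminant: (3)^2 - 4(0) = 9, so r = (-3 ± 3)/2.
Solving: r_1 = 0, r_2 = -3.

indicial: r^2 + 3 r = 0; roots r_1 = 0, r_2 = -3


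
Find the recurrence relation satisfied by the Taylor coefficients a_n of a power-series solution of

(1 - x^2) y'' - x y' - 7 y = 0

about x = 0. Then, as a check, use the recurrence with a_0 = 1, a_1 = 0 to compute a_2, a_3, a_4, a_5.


Substitute y = sum_n a_n x^n.
(1 - 1 x^2) y'' contributes (n+2)(n+1) a_{n+2} - n(n-1) a_n at x^n.
-x y'(x) contributes -n a_n at x^n.
-7 y(x) contributes -7 a_n at x^n.
Matching x^n: (n+2)(n+1) a_{n+2} + (-n(n-1) - n - 7) a_n = 0.
Thus a_{n+2} = (n(n-1) + n + 7) / ((n+1)(n+2)) * a_n.

Check with a_0 = 1, a_1 = 0 (apply the recurrence for n = 0, 1, 2, 3): a_0 = 1, a_1 = 0, a_2 = 7/2, a_3 = 0, a_4 = 77/24, a_5 = 0.

a_(n+2) = (n(n-1) + n + 7) / ((n+1)(n+2)) * a_n; check: a_0 = 1, a_1 = 0, a_2 = 7/2, a_3 = 0, a_4 = 77/24, a_5 = 0


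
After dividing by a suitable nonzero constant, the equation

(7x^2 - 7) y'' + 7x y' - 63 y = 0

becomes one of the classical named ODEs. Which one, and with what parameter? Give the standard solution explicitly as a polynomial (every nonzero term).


All three coefficients share the factor -7; dividing through by -7 gives  (1 - x^2) y'' - x y' + 9 y = 0.
This matches the Chebyshev equation (1 - x^2) y'' - x y' + n^2 y = 0 (note the -x y' term, not -2x y') with n^2 = 9, so n = 3; the polynomial solution is T_3(x).
With y = sum_k a_k x^k, matching x^k gives (k+2)(k+1) a_{k+2} = (k^2 - n^2) a_k = (k - 3)(k + 3) a_k. The right side vanishes at k = 3, so the series with the parity of 3 terminates at degree 3.
Standard normalization: leading coefficient of T_n is 2^(n-1), so a_3 = 2^2 = 4. Work downward with a_k = (k+1)(k+2) a_{k+2} / ((k - 3)(k + 3)):
  a_1 = (2)(3)(4) / ((1 - 3)(1 + 3)) = 24/(-8) = -3
Hence T_3(x) = 4 x^3 - 3 x.

T_3(x); series = 4 x^3 - 3 x


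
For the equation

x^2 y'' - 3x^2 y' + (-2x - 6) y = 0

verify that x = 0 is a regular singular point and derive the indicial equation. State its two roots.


Divide by x^2 to reach normal form y'' + P_1(x) y' + P_2(x) y = 0 with P_1(x) = -3 and P_2(x) = -2/x - 6/x^2.
x = 0 is a singular point because the y-coefficient -2/x - 6/x^2 has a pole at x = 0.
It is a regular singular point because x P_1(x) = p(x) = -3x and x^2 P_2(x) = q(x) = -2x - 6 are polynomials, hence analytic at x = 0.
p(0) = 0,  q(0) = -6.
Indicial equation: r(r-1) + p(0) r + q(0) = 0, i.e. r^2 + (p(0) - 1) r + q(0) = 0, i.e. r^2 - 1 r - 6 = 0.
Discriminant: (-1)^2 - 4(-6) = 25, so r = (1 ± 5)/2.
Solving: r_1 = 3, r_2 = -2.

indicial: r^2 - 1 r - 6 = 0; roots r_1 = 3, r_2 = -2


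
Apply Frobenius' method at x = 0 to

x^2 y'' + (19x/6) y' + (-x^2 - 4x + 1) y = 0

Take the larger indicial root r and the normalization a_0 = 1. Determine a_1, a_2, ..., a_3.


Write in Frobenius form y'' + (p(x)/x) y' + (q(x)/x^2) y = 0:
  p(x) = 19/6,  q(x) = -x^2 - 4x + 1.
Indicial equation: r(r-1) + (19/6) r + (1) = 0 -> roots r_1 = -2/3, r_2 = -3/2.
Take r = r_1 = -2/3. Let y(x) = x^r sum_{n>=0} a_n x^n with a_0 = 1.
Substitute y = x^r sum a_n x^n and match x^{r+n}. The recurrence is
  D(n) a_n - 4 a_{n-1} - 1 a_{n-2} = 0,  where D(n) = (r+n)(r+n-1) + (19/6)(r+n) + (1).
  a_n = [4 a_{n-1} + 1 a_{n-2}] / D(n).
Since the indicial polynomial factors as (r - r_1)(r - r_2), D(n) = (r_1 + n - r_1)(r_1 + n - r_2) = n(n + 5/6).
Evaluating step by step (a_0 = 1):
  n = 1: D(1) = 1(1 + 5/6) = 11/6; numerator = 4(1) = 4; a_1 = (4)/(11/6) = 24/11
  n = 2: D(2) = 2(2 + 5/6) = 17/3; numerator = 4(24/11) + 1(1) = 107/11; a_2 = (107/11)/(17/3) = 321/187
  n = 3: D(3) = 3(3 + 5/6) = 23/2; numerator = 4(321/187) + 1(24/11) = 1692/187; a_3 = (1692/187)/(23/2) = 3384/4301

r = -2/3; a_0 = 1; a_1 = 24/11; a_2 = 321/187; a_3 = 3384/4301


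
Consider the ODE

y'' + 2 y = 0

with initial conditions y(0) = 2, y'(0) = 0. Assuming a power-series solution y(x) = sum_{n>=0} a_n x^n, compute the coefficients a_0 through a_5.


Ansatz: y(x) = sum_{n>=0} a_n x^n, so y'(x) = sum_{n>=1} n a_n x^(n-1) and y''(x) = sum_{n>=2} n(n-1) a_n x^(n-2).
Substitute into P(x) y'' + Q(x) y' + R(x) y = 0 with P(x) = 1, Q(x) = 0, R(x) = 2, and match powers of x.
Initial conditions: a_0 = 2, a_1 = 0.
Setting the coefficient of each power of x to zero and solving order by order (substituting the coefficients already found):
  x^0: 2 a_2 + 2 a_0 = 0  ->  2 a_2 = -2 a_0 = -4  ->  a_2 = -2
  x^1: 6 a_3 + 2 a_1 = 0  ->  6 a_3 = -2 a_1 = 0  ->  a_3 = 0
  x^2: 12 a_4 + 2 a_2 = 0  ->  12 a_4 = -2 a_2 = 4  ->  a_4 = 1/3
  x^3: 20 a_5 + 2 a_3 = 0  ->  20 a_5 = -2 a_3 = 0  ->  a_5 = 0
Truncated series: y(x) = 2 - 2 x^2 + (1/3) x^4 + O(x^6).

a_0 = 2; a_1 = 0; a_2 = -2; a_3 = 0; a_4 = 1/3; a_5 = 0


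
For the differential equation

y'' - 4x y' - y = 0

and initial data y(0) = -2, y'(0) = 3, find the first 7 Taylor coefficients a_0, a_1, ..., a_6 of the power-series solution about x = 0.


Ansatz: y(x) = sum_{n>=0} a_n x^n, so y'(x) = sum_{n>=1} n a_n x^(n-1) and y''(x) = sum_{n>=2} n(n-1) a_n x^(n-2).
Substitute into P(x) y'' + Q(x) y' + R(x) y = 0 with P(x) = 1, Q(x) = -4x, R(x) = -1, and match powers of x.
Initial conditions: a_0 = -2, a_1 = 3.
Setting the coefficient of each power of x to zero and solving order by order (substituting the coefficients already found):
  x^0: 2 a_2 - a_0 = 0  ->  2 a_2 = a_0 = -2  ->  a_2 = -1
  x^1: 6 a_3 - 5 a_1 = 0  ->  6 a_3 = 5 a_1 = 15  ->  a_3 = 5/2
  x^2: 12 a_4 - 9 a_2 = 0  ->  12 a_4 = 9 a_2 = -9  ->  a_4 = -3/4
  x^3: 20 a_5 - 13 a_3 = 0  ->  20 a_5 = 13 a_3 = 65/2  ->  a_5 = 13/8
  x^4: 30 a_6 - 17 a_4 = 0  ->  30 a_6 = 17 a_4 = -51/4  ->  a_6 = -17/40
Truncated series: y(x) = -2 + 3 x - x^2 + (5/2) x^3 - (3/4) x^4 + (13/8) x^5 - (17/40) x^6 + O(x^7).

a_0 = -2; a_1 = 3; a_2 = -1; a_3 = 5/2; a_4 = -3/4; a_5 = 13/8; a_6 = -17/40


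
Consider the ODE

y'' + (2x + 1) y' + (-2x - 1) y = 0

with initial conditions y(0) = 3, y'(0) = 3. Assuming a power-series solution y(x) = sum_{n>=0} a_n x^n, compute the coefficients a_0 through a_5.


Ansatz: y(x) = sum_{n>=0} a_n x^n, so y'(x) = sum_{n>=1} n a_n x^(n-1) and y''(x) = sum_{n>=2} n(n-1) a_n x^(n-2).
Substitute into P(x) y'' + Q(x) y' + R(x) y = 0 with P(x) = 1, Q(x) = 2x + 1, R(x) = -2x - 1, and match powers of x.
Initial conditions: a_0 = 3, a_1 = 3.
Setting the coefficient of each power of x to zero and solving order by order (substituting the coefficients already found):
  x^0: 2 a_2 + a_1 - a_0 = 0  ->  2 a_2 = -a_1 + a_0 = 0  ->  a_2 = 0
  x^1: 6 a_3 + 2 a_2 + a_1 - 2 a_0 = 0  ->  6 a_3 = -2 a_2 - a_1 + 2 a_0 = 3  ->  a_3 = 1/2
  x^2: 12 a_4 + 3 a_3 + 3 a_2 - 2 a_1 = 0  ->  12 a_4 = -3 a_3 - 3 a_2 + 2 a_1 = 9/2  ->  a_4 = 3/8
  x^3: 20 a_5 + 4 a_4 + 5 a_3 - 2 a_2 = 0  ->  20 a_5 = -4 a_4 - 5 a_3 + 2 a_2 = -4  ->  a_5 = -1/5
Truncated series: y(x) = 3 + 3 x + (1/2) x^3 + (3/8) x^4 - (1/5) x^5 + O(x^6).

a_0 = 3; a_1 = 3; a_2 = 0; a_3 = 1/2; a_4 = 3/8; a_5 = -1/5


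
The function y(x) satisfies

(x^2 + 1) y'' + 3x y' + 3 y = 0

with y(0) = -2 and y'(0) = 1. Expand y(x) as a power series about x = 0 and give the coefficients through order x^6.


Ansatz: y(x) = sum_{n>=0} a_n x^n, so y'(x) = sum_{n>=1} n a_n x^(n-1) and y''(x) = sum_{n>=2} n(n-1) a_n x^(n-2).
Substitute into P(x) y'' + Q(x) y' + R(x) y = 0 with P(x) = x^2 + 1, Q(x) = 3x, R(x) = 3, and match powers of x.
Initial conditions: a_0 = -2, a_1 = 1.
Setting the coefficient of each power of x to zero and solving order by order (substituting the coefficients already found):
  x^0: 2 a_2 + 3 a_0 = 0  ->  2 a_2 = -3 a_0 = 6  ->  a_2 = 3
  x^1: 6 a_3 + 6 a_1 = 0  ->  6 a_3 = -6 a_1 = -6  ->  a_3 = -1
  x^2: 12 a_4 + 11 a_2 = 0  ->  12 a_4 = -11 a_2 = -33  ->  a_4 = -11/4
  x^3: 20 a_5 + 18 a_3 = 0  ->  20 a_5 = -18 a_3 = 18  ->  a_5 = 9/10
  x^4: 30 a_6 + 27 a_4 = 0  ->  30 a_6 = -27 a_4 = 297/4  ->  a_6 = 99/40
Truncated series: y(x) = -2 + x + 3 x^2 - x^3 - (11/4) x^4 + (9/10) x^5 + (99/40) x^6 + O(x^7).

a_0 = -2; a_1 = 1; a_2 = 3; a_3 = -1; a_4 = -11/4; a_5 = 9/10; a_6 = 99/40


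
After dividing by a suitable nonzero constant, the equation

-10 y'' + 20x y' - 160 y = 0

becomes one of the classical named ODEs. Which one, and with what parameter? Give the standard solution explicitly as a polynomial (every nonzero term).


All three coefficients share the factor -10; dividing through by -10 gives  y'' - 2x y' + 16 y = 0.
This matches the Hermite equation y'' - 2x y' + 2n y = 0 with 2n = 16, so n = 8; the polynomial solution is H_8(x).
With y = sum_k a_k x^k, matching x^k gives (k+2)(k+1) a_{k+2} = 2(k - n) a_k = 2(k - 8) a_k. The right side vanishes at k = 8, so the series with the parity of 8 terminates at degree 8.
Standard normalization: leading coefficient of H_n is 2^n, so a_8 = 2^8 = 256. Work downward with a_k = (k+1)(k+2) a_{k+2} / (2(k - n)):
  a_6 = (7)(8)(256) / (2(6 - 8)) = 14336/(-4) = -3584
  a_4 = (5)(6)(-3584) / (2(4 - 8)) = -107520/(-8) = 13440
  a_2 = (3)(4)(13440) / (2(2 - 8)) = 161280/(-12) = -13440
  a_0 = (1)(2)(-13440) / (2(0 - 8)) = -26880/(-16) = 1680
Hence H_8(x) = 256 x^8 - 3584 x^6 + 13440 x^4 - 13440 x^2 + 1680.

H_8(x); series = 256 x^8 - 3584 x^6 + 13440 x^4 - 13440 x^2 + 1680


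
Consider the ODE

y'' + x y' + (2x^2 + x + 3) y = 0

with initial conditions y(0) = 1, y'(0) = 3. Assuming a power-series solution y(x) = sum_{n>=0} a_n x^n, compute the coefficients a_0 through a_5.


Ansatz: y(x) = sum_{n>=0} a_n x^n, so y'(x) = sum_{n>=1} n a_n x^(n-1) and y''(x) = sum_{n>=2} n(n-1) a_n x^(n-2).
Substitute into P(x) y'' + Q(x) y' + R(x) y = 0 with P(x) = 1, Q(x) = x, R(x) = 2x^2 + x + 3, and match powers of x.
Initial conditions: a_0 = 1, a_1 = 3.
Setting the coefficient of each power of x to zero and solving order by order (substituting the coefficients already found):
  x^0: 2 a_2 + 3 a_0 = 0  ->  2 a_2 = -3 a_0 = -3  ->  a_2 = -3/2
  x^1: 6 a_3 + 4 a_1 + a_0 = 0  ->  6 a_3 = -4 a_1 - a_0 = -13  ->  a_3 = -13/6
  x^2: 12 a_4 + 5 a_2 + a_1 + 2 a_0 = 0  ->  12 a_4 = -5 a_2 - a_1 - 2 a_0 = 5/2  ->  a_4 = 5/24
  x^3: 20 a_5 + 6 a_3 + a_2 + 2 a_1 = 0  ->  20 a_5 = -6 a_3 - a_2 - 2 a_1 = 17/2  ->  a_5 = 17/40
Truncated series: y(x) = 1 + 3 x - (3/2) x^2 - (13/6) x^3 + (5/24) x^4 + (17/40) x^5 + O(x^6).

a_0 = 1; a_1 = 3; a_2 = -3/2; a_3 = -13/6; a_4 = 5/24; a_5 = 17/40


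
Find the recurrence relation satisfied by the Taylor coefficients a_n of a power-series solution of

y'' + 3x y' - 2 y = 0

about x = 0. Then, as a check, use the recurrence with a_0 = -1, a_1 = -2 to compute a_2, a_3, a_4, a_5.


Substitute y = sum_n a_n x^n.
y''(x) has coefficient (n+2)(n+1) a_{n+2} at x^n;
3 x y'(x) has coefficient 3 n a_n at x^n (shift);
-2 y(x) has coefficient -2 a_n at x^n.
Matching x^n: (n+2)(n+1) a_{n+2} + (3n - 2) a_n = 0.
Thus a_{n+2} = (-3n + 2) / ((n+1)(n+2)) * a_n.

Check with a_0 = -1, a_1 = -2 (apply the recurrence for n = 0, 1, 2, 3): a_0 = -1, a_1 = -2, a_2 = -1, a_3 = 1/3, a_4 = 1/3, a_5 = -7/60.

a_(n+2) = (-3n + 2) / ((n+1)(n+2)) * a_n; check: a_0 = -1, a_1 = -2, a_2 = -1, a_3 = 1/3, a_4 = 1/3, a_5 = -7/60


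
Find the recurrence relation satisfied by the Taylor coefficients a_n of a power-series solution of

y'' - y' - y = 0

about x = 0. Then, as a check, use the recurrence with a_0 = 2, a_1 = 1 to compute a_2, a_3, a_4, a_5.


Substitute y = sum_n a_n x^n.
y''(x) has coefficient (n+2)(n+1) a_{n+2} at x^n;
-y'(x) has coefficient -(n+1) a_{n+1} at x^n;
-y(x) has coefficient -1 a_n at x^n.
Matching x^n: (n+2)(n+1) a_{n+2} - (n+1) a_{n+1} - 1 a_n = 0.
Thus a_{n+2} = [(n+1) a_{n+1} + 1 a_n] / ((n+1)(n+2)).

Check with a_0 = 2, a_1 = 1 (apply the recurrence for n = 0, 1, 2, 3): a_0 = 2, a_1 = 1, a_2 = 3/2, a_3 = 2/3, a_4 = 7/24, a_5 = 11/120.

a_(n+2) = [(n+1) a_(n+1) + 1 a_n] / ((n+1)(n+2)); check: a_0 = 2, a_1 = 1, a_2 = 3/2, a_3 = 2/3, a_4 = 7/24, a_5 = 11/120


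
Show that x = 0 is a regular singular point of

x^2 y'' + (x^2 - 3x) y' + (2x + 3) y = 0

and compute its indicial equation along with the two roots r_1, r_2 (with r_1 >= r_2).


Divide by x^2 to reach normal form y'' + P_1(x) y' + P_2(x) y = 0 with P_1(x) = 1 - 3/x and P_2(x) = 2/x + 3/x^2.
x = 0 is a singular point because the y'-coefficient 1 - 3/x has a pole at x = 0 and the y-coefficient 2/x + 3/x^2 has a pole at x = 0.
It is a regular singular point because x P_1(x) = p(x) = x - 3 and x^2 P_2(x) = q(x) = 2x + 3 are polynomials, hence analytic at x = 0.
p(0) = -3,  q(0) = 3.
Indicial equation: r(r-1) + p(0) r + q(0) = 0, i.e. r^2 + (p(0) - 1) r + q(0) = 0, i.e. r^2 - 4 r + 3 = 0.
Discriminant: (-4)^2 - 4(3) = 4, so r = (4 ± 2)/2.
Solving: r_1 = 3, r_2 = 1.

indicial: r^2 - 4 r + 3 = 0; roots r_1 = 3, r_2 = 1


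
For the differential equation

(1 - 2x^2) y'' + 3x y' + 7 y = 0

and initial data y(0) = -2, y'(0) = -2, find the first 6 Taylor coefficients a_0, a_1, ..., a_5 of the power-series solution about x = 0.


Ansatz: y(x) = sum_{n>=0} a_n x^n, so y'(x) = sum_{n>=1} n a_n x^(n-1) and y''(x) = sum_{n>=2} n(n-1) a_n x^(n-2).
Substitute into P(x) y'' + Q(x) y' + R(x) y = 0 with P(x) = 1 - 2x^2, Q(x) = 3x, R(x) = 7, and match powers of x.
Initial conditions: a_0 = -2, a_1 = -2.
Setting the coefficient of each power of x to zero and solving order by order (substituting the coefficients already found):
  x^0: 2 a_2 + 7 a_0 = 0  ->  2 a_2 = -7 a_0 = 14  ->  a_2 = 7
  x^1: 6 a_3 + 10 a_1 = 0  ->  6 a_3 = -10 a_1 = 20  ->  a_3 = 10/3
  x^2: 12 a_4 + 9 a_2 = 0  ->  12 a_4 = -9 a_2 = -63  ->  a_4 = -21/4
  x^3: 20 a_5 + 4 a_3 = 0  ->  20 a_5 = -4 a_3 = -40/3  ->  a_5 = -2/3
Truncated series: y(x) = -2 - 2 x + 7 x^2 + (10/3) x^3 - (21/4) x^4 - (2/3) x^5 + O(x^6).

a_0 = -2; a_1 = -2; a_2 = 7; a_3 = 10/3; a_4 = -21/4; a_5 = -2/3


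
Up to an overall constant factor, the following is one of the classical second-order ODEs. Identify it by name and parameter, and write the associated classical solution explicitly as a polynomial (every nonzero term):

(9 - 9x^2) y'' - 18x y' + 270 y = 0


All three coefficients share the factor 9; dividing through by 9 gives  (1 - x^2) y'' - 2x y' + 30 y = 0.
This matches the Legendre equation (1 - x^2) y'' - 2x y' + n(n+1) y = 0 (note the -2x y' term) with n(n+1) = 30, so n = 5; the polynomial solution is P_5(x).
With y = sum_k a_k x^k, matching x^k gives (k+2)(k+1) a_{k+2} = [k(k+1) - n(n+1)] a_k = (k - 5)(k + 6) a_k. The right side vanishes at k = 5, so the series with the parity of 5 terminates at degree 5.
Standard normalization (P_n(1) = 1): leading coefficient (2n)!/(2^n (n!)^2) = 3628800/(32*14400) = 63/8, so a_5 = 63/8. Work downward with a_k = (k+1)(k+2) a_{k+2} / ((k - 5)(k + 6)):
  a_3 = (4)(5)(63/8) / ((3 - 5)(3 + 6)) = (315/2)/(-18) = -35/4
  a_1 = (2)(3)(-35/4) / ((1 - 5)(1 + 6)) = (-105/2)/(-28) = 15/8
Hence P_5(x) = 63 x^5/8 - 35 x^3/4 + 15 x/8.

P_5(x); series = 63 x^5/8 - 35 x^3/4 + 15 x/8


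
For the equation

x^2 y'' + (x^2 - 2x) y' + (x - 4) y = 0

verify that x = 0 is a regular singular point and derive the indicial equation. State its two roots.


Divide by x^2 to reach normal form y'' + P_1(x) y' + P_2(x) y = 0 with P_1(x) = 1 - 2/x and P_2(x) = 1/x - 4/x^2.
x = 0 is a singular point because the y'-coefficient 1 - 2/x has a pole at x = 0 and the y-coefficient 1/x - 4/x^2 has a pole at x = 0.
It is a regular singular point because x P_1(x) = p(x) = x - 2 and x^2 P_2(x) = q(x) = x - 4 are polynomials, hence analytic at x = 0.
p(0) = -2,  q(0) = -4.
Indicial equation: r(r-1) + p(0) r + q(0) = 0, i.e. r^2 + (p(0) - 1) r + q(0) = 0, i.e. r^2 - 3 r - 4 = 0.
Discriminant: (-3)^2 - 4(-4) = 25, so r = (3 ± 5)/2.
Solving: r_1 = 4, r_2 = -1.

indicial: r^2 - 3 r - 4 = 0; roots r_1 = 4, r_2 = -1


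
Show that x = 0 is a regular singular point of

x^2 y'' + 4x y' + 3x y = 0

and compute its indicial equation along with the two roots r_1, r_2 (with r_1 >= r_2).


Divide by x^2 to reach normal form y'' + P_1(x) y' + P_2(x) y = 0 with P_1(x) = 4/x and P_2(x) = 3/x.
x = 0 is a singular point because the y'-coefficient 4/x has a pole at x = 0 and the y-coefficient 3/x has a pole at x = 0.
It is a regular singular point because x P_1(x) = p(x) = 4 and x^2 P_2(x) = q(x) = 3x are polynomials, hence analytic at x = 0.
p(0) = 4,  q(0) = 0.
Indicial equation: r(r-1) + p(0) r + q(0) = 0, i.e. r^2 + (p(0) - 1) r + q(0) = 0, i.e. r^2 + 3 r = 0.
Discriminant: (3)^2 - 4(0) = 9, so r = (-3 ± 3)/2.
Solving: r_1 = 0, r_2 = -3.

indicial: r^2 + 3 r = 0; roots r_1 = 0, r_2 = -3


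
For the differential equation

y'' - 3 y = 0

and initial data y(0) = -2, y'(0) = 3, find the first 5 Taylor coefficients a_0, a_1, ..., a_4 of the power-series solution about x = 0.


Ansatz: y(x) = sum_{n>=0} a_n x^n, so y'(x) = sum_{n>=1} n a_n x^(n-1) and y''(x) = sum_{n>=2} n(n-1) a_n x^(n-2).
Substitute into P(x) y'' + Q(x) y' + R(x) y = 0 with P(x) = 1, Q(x) = 0, R(x) = -3, and match powers of x.
Initial conditions: a_0 = -2, a_1 = 3.
Setting the coefficient of each power of x to zero and solving order by order (substituting the coefficients already found):
  x^0: 2 a_2 - 3 a_0 = 0  ->  2 a_2 = 3 a_0 = -6  ->  a_2 = -3
  x^1: 6 a_3 - 3 a_1 = 0  ->  6 a_3 = 3 a_1 = 9  ->  a_3 = 3/2
  x^2: 12 a_4 - 3 a_2 = 0  ->  12 a_4 = 3 a_2 = -9  ->  a_4 = -3/4
Truncated series: y(x) = -2 + 3 x - 3 x^2 + (3/2) x^3 - (3/4) x^4 + O(x^5).

a_0 = -2; a_1 = 3; a_2 = -3; a_3 = 3/2; a_4 = -3/4


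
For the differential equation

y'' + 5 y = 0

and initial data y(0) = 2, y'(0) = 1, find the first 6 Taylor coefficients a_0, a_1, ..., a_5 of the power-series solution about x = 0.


Ansatz: y(x) = sum_{n>=0} a_n x^n, so y'(x) = sum_{n>=1} n a_n x^(n-1) and y''(x) = sum_{n>=2} n(n-1) a_n x^(n-2).
Substitute into P(x) y'' + Q(x) y' + R(x) y = 0 with P(x) = 1, Q(x) = 0, R(x) = 5, and match powers of x.
Initial conditions: a_0 = 2, a_1 = 1.
Setting the coefficient of each power of x to zero and solving order by order (substituting the coefficients already found):
  x^0: 2 a_2 + 5 a_0 = 0  ->  2 a_2 = -5 a_0 = -10  ->  a_2 = -5
  x^1: 6 a_3 + 5 a_1 = 0  ->  6 a_3 = -5 a_1 = -5  ->  a_3 = -5/6
  x^2: 12 a_4 + 5 a_2 = 0  ->  12 a_4 = -5 a_2 = 25  ->  a_4 = 25/12
  x^3: 20 a_5 + 5 a_3 = 0  ->  20 a_5 = -5 a_3 = 25/6  ->  a_5 = 5/24
Truncated series: y(x) = 2 + x - 5 x^2 - (5/6) x^3 + (25/12) x^4 + (5/24) x^5 + O(x^6).

a_0 = 2; a_1 = 1; a_2 = -5; a_3 = -5/6; a_4 = 25/12; a_5 = 5/24


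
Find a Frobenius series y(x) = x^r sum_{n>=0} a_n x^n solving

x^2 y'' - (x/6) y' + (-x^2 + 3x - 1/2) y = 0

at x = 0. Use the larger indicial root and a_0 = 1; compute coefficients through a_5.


Write in Frobenius form y'' + (p(x)/x) y' + (q(x)/x^2) y = 0:
  p(x) = -1/6,  q(x) = -x^2 + 3x - 1/2.
Indicial equation: r(r-1) + (-1/6) r + (-1/2) = 0 -> roots r_1 = 3/2, r_2 = -1/3.
Take r = r_1 = 3/2. Let y(x) = x^r sum_{n>=0} a_n x^n with a_0 = 1.
Substitute y = x^r sum a_n x^n and match x^{r+n}. The recurrence is
  D(n) a_n + 3 a_{n-1} - 1 a_{n-2} = 0,  where D(n) = (r+n)(r+n-1) + (-1/6)(r+n) + (-1/2).
  a_n = [-3 a_{n-1} + 1 a_{n-2}] / D(n).
Since the indicial polynomial factors as (r - r_1)(r - r_2), D(n) = (r_1 + n - r_1)(r_1 + n - r_2) = n(n + 11/6).
Evaluating step by step (a_0 = 1):
  n = 1: D(1) = 1(1 + 11/6) = 17/6; numerator = -3(1) = -3; a_1 = (-3)/(17/6) = -18/17
  n = 2: D(2) = 2(2 + 11/6) = 23/3; numerator = -3(-18/17) + 1(1) = 71/17; a_2 = (71/17)/(23/3) = 213/391
  n = 3: D(3) = 3(3 + 11/6) = 29/2; numerator = -3(213/391) + 1(-18/17) = -1053/391; a_3 = (-1053/391)/(29/2) = -2106/11339
  n = 4: D(4) = 4(4 + 11/6) = 70/3; numerator = -3(-2106/11339) + 1(213/391) = 735/667; a_4 = (735/667)/(70/3) = 63/1334
  n = 5: D(5) = 5(5 + 11/6) = 205/6; numerator = -3(63/1334) + 1(-2106/11339) = -7425/22678; a_5 = (-7425/22678)/(205/6) = -4455/464899

r = 3/2; a_0 = 1; a_1 = -18/17; a_2 = 213/391; a_3 = -2106/11339; a_4 = 63/1334; a_5 = -4455/464899


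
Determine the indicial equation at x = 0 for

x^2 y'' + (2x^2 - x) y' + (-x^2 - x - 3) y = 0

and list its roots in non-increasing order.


Divide by x^2 to reach normal form y'' + P_1(x) y' + P_2(x) y = 0 with P_1(x) = 2 - 1/x and P_2(x) = -1 - 1/x - 3/x^2.
x = 0 is a singular point because the y'-coefficient 2 - 1/x has a pole at x = 0 and the y-coefficient -1 - 1/x - 3/x^2 has a pole at x = 0.
It is a regular singular point because x P_1(x) = p(x) = 2x - 1 and x^2 P_2(x) = q(x) = -x^2 - x - 3 are polynomials, hence analytic at x = 0.
p(0) = -1,  q(0) = -3.
Indicial equation: r(r-1) + p(0) r + q(0) = 0, i.e. r^2 + (p(0) - 1) r + q(0) = 0, i.e. r^2 - 2 r - 3 = 0.
Discriminant: (-2)^2 - 4(-3) = 16, so r = (2 ± 4)/2.
Solving: r_1 = 3, r_2 = -1.

indicial: r^2 - 2 r - 3 = 0; roots r_1 = 3, r_2 = -1


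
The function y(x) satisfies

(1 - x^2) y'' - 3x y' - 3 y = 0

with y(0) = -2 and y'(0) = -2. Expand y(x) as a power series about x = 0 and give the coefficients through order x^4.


Ansatz: y(x) = sum_{n>=0} a_n x^n, so y'(x) = sum_{n>=1} n a_n x^(n-1) and y''(x) = sum_{n>=2} n(n-1) a_n x^(n-2).
Substitute into P(x) y'' + Q(x) y' + R(x) y = 0 with P(x) = 1 - x^2, Q(x) = -3x, R(x) = -3, and match powers of x.
Initial conditions: a_0 = -2, a_1 = -2.
Setting the coefficient of each power of x to zero and solving order by order (substituting the coefficients already found):
  x^0: 2 a_2 - 3 a_0 = 0  ->  2 a_2 = 3 a_0 = -6  ->  a_2 = -3
  x^1: 6 a_3 - 6 a_1 = 0  ->  6 a_3 = 6 a_1 = -12  ->  a_3 = -2
  x^2: 12 a_4 - 11 a_2 = 0  ->  12 a_4 = 11 a_2 = -33  ->  a_4 = -11/4
Truncated series: y(x) = -2 - 2 x - 3 x^2 - 2 x^3 - (11/4) x^4 + O(x^5).

a_0 = -2; a_1 = -2; a_2 = -3; a_3 = -2; a_4 = -11/4


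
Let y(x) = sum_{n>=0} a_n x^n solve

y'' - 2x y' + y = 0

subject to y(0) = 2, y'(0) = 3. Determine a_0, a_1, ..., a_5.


Ansatz: y(x) = sum_{n>=0} a_n x^n, so y'(x) = sum_{n>=1} n a_n x^(n-1) and y''(x) = sum_{n>=2} n(n-1) a_n x^(n-2).
Substitute into P(x) y'' + Q(x) y' + R(x) y = 0 with P(x) = 1, Q(x) = -2x, R(x) = 1, and match powers of x.
Initial conditions: a_0 = 2, a_1 = 3.
Setting the coefficient of each power of x to zero and solving order by order (substituting the coefficients already found):
  x^0: 2 a_2 + a_0 = 0  ->  2 a_2 = -a_0 = -2  ->  a_2 = -1
  x^1: 6 a_3 - a_1 = 0  ->  6 a_3 = a_1 = 3  ->  a_3 = 1/2
  x^2: 12 a_4 - 3 a_2 = 0  ->  12 a_4 = 3 a_2 = -3  ->  a_4 = -1/4
  x^3: 20 a_5 - 5 a_3 = 0  ->  20 a_5 = 5 a_3 = 5/2  ->  a_5 = 1/8
Truncated series: y(x) = 2 + 3 x - x^2 + (1/2) x^3 - (1/4) x^4 + (1/8) x^5 + O(x^6).

a_0 = 2; a_1 = 3; a_2 = -1; a_3 = 1/2; a_4 = -1/4; a_5 = 1/8


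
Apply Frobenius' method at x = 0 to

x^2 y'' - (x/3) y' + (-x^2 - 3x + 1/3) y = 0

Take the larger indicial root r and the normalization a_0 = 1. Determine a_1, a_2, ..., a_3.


Write in Frobenius form y'' + (p(x)/x) y' + (q(x)/x^2) y = 0:
  p(x) = -1/3,  q(x) = -x^2 - 3x + 1/3.
Indicial equation: r(r-1) + (-1/3) r + (1/3) = 0 -> roots r_1 = 1, r_2 = 1/3.
Take r = r_1 = 1. Let y(x) = x^r sum_{n>=0} a_n x^n with a_0 = 1.
Substitute y = x^r sum a_n x^n and match x^{r+n}. The recurrence is
  D(n) a_n - 3 a_{n-1} - 1 a_{n-2} = 0,  where D(n) = (r+n)(r+n-1) + (-1/3)(r+n) + (1/3).
  a_n = [3 a_{n-1} + 1 a_{n-2}] / D(n).
Since the indicial polynomial factors as (r - r_1)(r - r_2), D(n) = (r_1 + n - r_1)(r_1 + n - r_2) = n(n + 2/3).
Evaluating step by step (a_0 = 1):
  n = 1: D(1) = 1(1 + 2/3) = 5/3; numerator = 3(1) = 3; a_1 = (3)/(5/3) = 9/5
  n = 2: D(2) = 2(2 + 2/3) = 16/3; numerator = 3(9/5) + 1(1) = 32/5; a_2 = (32/5)/(16/3) = 6/5
  n = 3: D(3) = 3(3 + 2/3) = 11; numerator = 3(6/5) + 1(9/5) = 27/5; a_3 = (27/5)/(11) = 27/55

r = 1; a_0 = 1; a_1 = 9/5; a_2 = 6/5; a_3 = 27/55


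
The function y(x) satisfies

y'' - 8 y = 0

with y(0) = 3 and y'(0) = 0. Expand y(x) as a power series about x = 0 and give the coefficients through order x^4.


Ansatz: y(x) = sum_{n>=0} a_n x^n, so y'(x) = sum_{n>=1} n a_n x^(n-1) and y''(x) = sum_{n>=2} n(n-1) a_n x^(n-2).
Substitute into P(x) y'' + Q(x) y' + R(x) y = 0 with P(x) = 1, Q(x) = 0, R(x) = -8, and match powers of x.
Initial conditions: a_0 = 3, a_1 = 0.
Setting the coefficient of each power of x to zero and solving order by order (substituting the coefficients already found):
  x^0: 2 a_2 - 8 a_0 = 0  ->  2 a_2 = 8 a_0 = 24  ->  a_2 = 12
  x^1: 6 a_3 - 8 a_1 = 0  ->  6 a_3 = 8 a_1 = 0  ->  a_3 = 0
  x^2: 12 a_4 - 8 a_2 = 0  ->  12 a_4 = 8 a_2 = 96  ->  a_4 = 8
Truncated series: y(x) = 3 + 12 x^2 + 8 x^4 + O(x^5).

a_0 = 3; a_1 = 0; a_2 = 12; a_3 = 0; a_4 = 8


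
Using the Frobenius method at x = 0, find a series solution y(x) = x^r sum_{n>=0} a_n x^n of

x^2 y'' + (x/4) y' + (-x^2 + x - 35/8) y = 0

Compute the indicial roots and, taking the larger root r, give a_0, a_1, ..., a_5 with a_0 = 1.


Write in Frobenius form y'' + (p(x)/x) y' + (q(x)/x^2) y = 0:
  p(x) = 1/4,  q(x) = -x^2 + x - 35/8.
Indicial equation: r(r-1) + (1/4) r + (-35/8) = 0 -> roots r_1 = 5/2, r_2 = -7/4.
Take r = r_1 = 5/2. Let y(x) = x^r sum_{n>=0} a_n x^n with a_0 = 1.
Substitute y = x^r sum a_n x^n and match x^{r+n}. The recurrence is
  D(n) a_n + 1 a_{n-1} - 1 a_{n-2} = 0,  where D(n) = (r+n)(r+n-1) + (1/4)(r+n) + (-35/8).
  a_n = [-1 a_{n-1} + 1 a_{n-2}] / D(n).
Since the indicial polynomial factors as (r - r_1)(r - r_2), D(n) = (r_1 + n - r_1)(r_1 + n - r_2) = n(n + 17/4).
Evaluating step by step (a_0 = 1):
  n = 1: D(1) = 1(1 + 17/4) = 21/4; numerator = -1(1) = -1; a_1 = (-1)/(21/4) = -4/21
  n = 2: D(2) = 2(2 + 17/4) = 25/2; numerator = -1(-4/21) + 1(1) = 25/21; a_2 = (25/21)/(25/2) = 2/21
  n = 3: D(3) = 3(3 + 17/4) = 87/4; numerator = -1(2/21) + 1(-4/21) = -2/7; a_3 = (-2/7)/(87/4) = -8/609
  n = 4: D(4) = 4(4 + 17/4) = 33; numerator = -1(-8/609) + 1(2/21) = 22/203; a_4 = (22/203)/(33) = 2/609
  n = 5: D(5) = 5(5 + 17/4) = 185/4; numerator = -1(2/609) + 1(-8/609) = -10/609; a_5 = (-10/609)/(185/4) = -8/22533

r = 5/2; a_0 = 1; a_1 = -4/21; a_2 = 2/21; a_3 = -8/609; a_4 = 2/609; a_5 = -8/22533


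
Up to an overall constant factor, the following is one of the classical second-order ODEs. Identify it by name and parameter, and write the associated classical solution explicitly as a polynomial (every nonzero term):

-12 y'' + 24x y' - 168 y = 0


All three coefficients share the factor -12; dividing through by -12 gives  y'' - 2x y' + 14 y = 0.
This matches the Hermite equation y'' - 2x y' + 2n y = 0 with 2n = 14, so n = 7; the polynomial solution is H_7(x).
With y = sum_k a_k x^k, matching x^k gives (k+2)(k+1) a_{k+2} = 2(k - n) a_k = 2(k - 7) a_k. The right side vanishes at k = 7, so the series with the parity of 7 terminates at degree 7.
Standard normalization: leading coefficient of H_n is 2^n, so a_7 = 2^7 = 128. Work downward with a_k = (k+1)(k+2) a_{k+2} / (2(k - n)):
  a_5 = (6)(7)(128) / (2(5 - 7)) = 5376/(-4) = -1344
  a_3 = (4)(5)(-1344) / (2(3 - 7)) = -26880/(-8) = 3360
  a_1 = (2)(3)(3360) / (2(1 - 7)) = 20160/(-12) = -1680
Hence H_7(x) = 128 x^7 - 1344 x^5 + 3360 x^3 - 1680 x.

H_7(x); series = 128 x^7 - 1344 x^5 + 3360 x^3 - 1680 x


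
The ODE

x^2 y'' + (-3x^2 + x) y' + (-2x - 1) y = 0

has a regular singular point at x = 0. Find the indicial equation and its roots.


Divide by x^2 to reach normal form y'' + P_1(x) y' + P_2(x) y = 0 with P_1(x) = -3 + 1/x and P_2(x) = -2/x - 1/x^2.
x = 0 is a singular point because the y'-coefficient -3 + 1/x has a pole at x = 0 and the y-coefficient -2/x - 1/x^2 has a pole at x = 0.
It is a regular singular point because x P_1(x) = p(x) = 1 - 3x and x^2 P_2(x) = q(x) = -2x - 1 are polynomials, hence analytic at x = 0.
p(0) = 1,  q(0) = -1.
Indicial equation: r(r-1) + p(0) r + q(0) = 0, i.e. r^2 + (p(0) - 1) r + q(0) = 0, i.e. r^2 - 1 = 0.
Discriminant: (0)^2 - 4(-1) = 4, so r = (0 ± 2)/2.
Solving: r_1 = 1, r_2 = -1.

indicial: r^2 - 1 = 0; roots r_1 = 1, r_2 = -1


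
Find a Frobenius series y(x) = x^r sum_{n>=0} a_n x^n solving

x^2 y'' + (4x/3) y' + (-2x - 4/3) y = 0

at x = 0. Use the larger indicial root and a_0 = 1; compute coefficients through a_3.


Write in Frobenius form y'' + (p(x)/x) y' + (q(x)/x^2) y = 0:
  p(x) = 4/3,  q(x) = -2x - 4/3.
Indicial equation: r(r-1) + (4/3) r + (-4/3) = 0 -> roots r_1 = 1, r_2 = -4/3.
Take r = r_1 = 1. Let y(x) = x^r sum_{n>=0} a_n x^n with a_0 = 1.
Substitute y = x^r sum a_n x^n and match x^{r+n}. The recurrence is
  D(n) a_n - 2 a_{n-1} = 0,  where D(n) = (r+n)(r+n-1) + (4/3)(r+n) + (-4/3).
  a_n = 2 / D(n) * a_{n-1}.
Since the indicial polynomial factors as (r - r_1)(r - r_2), D(n) = (r_1 + n - r_1)(r_1 + n - r_2) = n(n + 7/3).
Evaluating step by step (a_0 = 1):
  n = 1: D(1) = 1(1 + 7/3) = 10/3; numerator = 2(1) = 2; a_1 = (2)/(10/3) = 3/5
  n = 2: D(2) = 2(2 + 7/3) = 26/3; numerator = 2(3/5) = 6/5; a_2 = (6/5)/(26/3) = 9/65
  n = 3: D(3) = 3(3 + 7/3) = 16; numerator = 2(9/65) = 18/65; a_3 = (18/65)/(16) = 9/520

r = 1; a_0 = 1; a_1 = 3/5; a_2 = 9/65; a_3 = 9/520


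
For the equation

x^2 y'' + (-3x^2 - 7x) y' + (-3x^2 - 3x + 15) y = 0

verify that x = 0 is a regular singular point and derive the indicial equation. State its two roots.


Divide by x^2 to reach normal form y'' + P_1(x) y' + P_2(x) y = 0 with P_1(x) = -3 - 7/x and P_2(x) = -3 - 3/x + 15/x^2.
x = 0 is a singular point because the y'-coefficient -3 - 7/x has a pole at x = 0 and the y-coefficient -3 - 3/x + 15/x^2 has a pole at x = 0.
It is a regular singular point because x P_1(x) = p(x) = -3x - 7 and x^2 P_2(x) = q(x) = -3x^2 - 3x + 15 are polynomials, hence analytic at x = 0.
p(0) = -7,  q(0) = 15.
Indicial equation: r(r-1) + p(0) r + q(0) = 0, i.e. r^2 + (p(0) - 1) r + q(0) = 0, i.e. r^2 - 8 r + 15 = 0.
Discriminant: (-8)^2 - 4(15) = 4, so r = (8 ± 2)/2.
Solving: r_1 = 5, r_2 = 3.

indicial: r^2 - 8 r + 15 = 0; roots r_1 = 5, r_2 = 3
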